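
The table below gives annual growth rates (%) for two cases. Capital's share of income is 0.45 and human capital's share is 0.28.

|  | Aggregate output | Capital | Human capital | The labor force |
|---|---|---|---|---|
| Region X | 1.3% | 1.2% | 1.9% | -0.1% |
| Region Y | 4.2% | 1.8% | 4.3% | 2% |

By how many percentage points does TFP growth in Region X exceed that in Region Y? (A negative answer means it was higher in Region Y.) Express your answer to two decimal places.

Labor's share = 1 − 0.45 − 0.28 = 0.27.
Region X: TFP = 1.3 − 0.54 − 0.532 + 0.027 = 0.255%.
Region Y: TFP = 4.2 − 0.81 − 1.204 − 0.54 = 1.646%.
Difference = 0.255 − (1.646) = -1.391 pp.

-1.39 percentage points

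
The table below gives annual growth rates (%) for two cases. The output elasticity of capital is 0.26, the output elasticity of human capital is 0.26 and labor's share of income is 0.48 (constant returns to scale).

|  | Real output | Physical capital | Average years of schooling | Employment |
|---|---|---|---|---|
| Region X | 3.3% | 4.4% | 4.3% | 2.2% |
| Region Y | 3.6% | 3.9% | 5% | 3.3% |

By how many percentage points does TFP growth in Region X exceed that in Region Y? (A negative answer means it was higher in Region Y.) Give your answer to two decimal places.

Labor's share = 1 − 0.26 − 0.26 = 0.48.
Region X: TFP = 3.3 − 1.144 − 1.118 − 1.056 = -0.018%.
Region Y: TFP = 3.6 − 1.014 − 1.3 − 1.584 = -0.298%.
Difference = -0.018 − (-0.298) = 0.28 pp.

0.28 percentage points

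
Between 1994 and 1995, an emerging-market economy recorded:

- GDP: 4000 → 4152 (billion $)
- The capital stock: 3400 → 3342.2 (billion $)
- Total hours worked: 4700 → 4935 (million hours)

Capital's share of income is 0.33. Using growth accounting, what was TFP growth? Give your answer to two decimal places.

1.01%

GDP growth = (4152 − 4000) / 4000 = 3.8%.
The capital stock growth = (3342.2 − 3400) / 3400 = -1.7%.
Total hours worked growth = (4935 − 4700) / 4700 = 5%.
Labor's share = 1 − 0.33 = 0.67.
The capital stock: 0.33 × (-1.7) = -0.561 pp.
Total hours worked: 0.67 × 5 = 3.35 pp.
TFP growth = 3.8 − 2.789 = 1.011%.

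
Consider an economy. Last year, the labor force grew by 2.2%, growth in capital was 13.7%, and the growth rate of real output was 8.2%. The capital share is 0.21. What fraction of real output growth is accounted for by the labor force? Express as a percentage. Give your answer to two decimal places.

Labor's share = 1 − 0.21 = 0.79.
The labor force contributed 0.79 × 2.2 = 1.738 pp.
Share of growth = 1.738 / 8.2 × 100 = 21.1951%.

The labor force accounted for 21.20% of growth.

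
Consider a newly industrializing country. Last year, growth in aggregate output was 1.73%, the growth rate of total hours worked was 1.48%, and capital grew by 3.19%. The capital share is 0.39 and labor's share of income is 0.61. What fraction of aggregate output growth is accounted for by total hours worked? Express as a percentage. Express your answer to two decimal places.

Labor's share = 1 − 0.39 = 0.61.
Total hours worked contributed 0.61 × 1.48 = 0.9028 pp.
Share of growth = 0.9028 / 1.73 × 100 = 52.185%.

52.18%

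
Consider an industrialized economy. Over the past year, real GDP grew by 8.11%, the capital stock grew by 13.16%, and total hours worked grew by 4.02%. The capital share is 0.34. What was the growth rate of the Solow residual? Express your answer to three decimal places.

0.982%

Labor's share = 1 − 0.34 = 0.66.
The capital stock: 0.34 × 13.16 = 4.4744 pp.
Total hours worked: 0.66 × 4.02 = 2.6532 pp.
TFP growth = 8.11 − 7.1276 = 0.9824%.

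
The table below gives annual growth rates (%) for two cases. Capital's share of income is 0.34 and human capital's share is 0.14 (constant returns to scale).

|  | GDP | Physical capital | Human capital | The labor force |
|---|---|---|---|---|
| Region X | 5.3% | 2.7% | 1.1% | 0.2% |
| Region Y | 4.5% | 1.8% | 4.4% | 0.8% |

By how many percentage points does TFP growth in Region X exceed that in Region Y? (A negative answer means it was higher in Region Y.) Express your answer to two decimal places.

1.27 percentage points

Labor's share = 1 − 0.34 − 0.14 = 0.52.
Region X: TFP = 5.3 − 0.918 − 0.154 − 0.104 = 4.124%.
Region Y: TFP = 4.5 − 0.612 − 0.616 − 0.416 = 2.856%.
Difference = 4.124 − (2.856) = 1.268 pp.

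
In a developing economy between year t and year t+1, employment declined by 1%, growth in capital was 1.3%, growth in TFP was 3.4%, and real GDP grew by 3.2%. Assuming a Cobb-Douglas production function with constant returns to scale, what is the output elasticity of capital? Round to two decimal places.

gY = gA + α·gK + (1−α)·gL, so gY − gA − gL = α(gK − gL).
3.2 − 3.4 + 1 = α × (1.3 − (-1)).
0.8 = 2.3 α, so α = 0.3478.

The output elasticity of capital is 0.35.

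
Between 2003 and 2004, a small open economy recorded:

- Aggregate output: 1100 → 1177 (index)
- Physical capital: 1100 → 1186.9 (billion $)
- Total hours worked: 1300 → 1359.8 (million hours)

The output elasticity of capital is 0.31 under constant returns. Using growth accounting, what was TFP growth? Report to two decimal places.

1.38%

Aggregate output growth = (1177 − 1100) / 1100 = 7%.
Physical capital growth = (1186.9 − 1100) / 1100 = 7.9%.
Total hours worked growth = (1359.8 − 1300) / 1300 = 4.6%.
Labor's share = 1 − 0.31 = 0.69.
Physical capital: 0.31 × 7.9 = 2.449 pp.
Total hours worked: 0.69 × 4.6 = 3.174 pp.
TFP growth = 7 − 5.623 = 1.377%.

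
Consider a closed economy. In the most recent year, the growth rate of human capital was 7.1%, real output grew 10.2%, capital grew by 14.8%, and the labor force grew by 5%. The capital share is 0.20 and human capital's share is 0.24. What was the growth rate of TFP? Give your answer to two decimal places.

Labor's share = 1 − 0.2 − 0.24 = 0.56.
Capital: 0.2 × 14.8 = 2.96 pp.
Human capital: 0.24 × 7.1 = 1.704 pp.
The labor force: 0.56 × 5 = 2.8 pp.
TFP growth = 10.2 − 7.464 = 2.736%.

TFP grew 2.74%.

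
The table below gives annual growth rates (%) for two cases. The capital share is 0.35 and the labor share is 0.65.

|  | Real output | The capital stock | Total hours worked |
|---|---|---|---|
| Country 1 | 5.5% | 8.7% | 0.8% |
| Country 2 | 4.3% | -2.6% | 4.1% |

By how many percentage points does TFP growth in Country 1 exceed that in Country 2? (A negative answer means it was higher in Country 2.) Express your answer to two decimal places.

Labor's share = 1 − 0.35 = 0.65.
Country 1: TFP = 5.5 − 3.045 − 0.52 = 1.935%.
Country 2: TFP = 4.3 + 0.91 − 2.665 = 2.545%.
Difference = 1.935 − (2.545) = -0.61 pp.

-0.61 percentage points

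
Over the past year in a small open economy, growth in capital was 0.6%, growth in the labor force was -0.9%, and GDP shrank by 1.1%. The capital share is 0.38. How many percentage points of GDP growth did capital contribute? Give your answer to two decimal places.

Contribution = share × growth = 0.38 × 0.6 = 0.228 pp.

0.23 pp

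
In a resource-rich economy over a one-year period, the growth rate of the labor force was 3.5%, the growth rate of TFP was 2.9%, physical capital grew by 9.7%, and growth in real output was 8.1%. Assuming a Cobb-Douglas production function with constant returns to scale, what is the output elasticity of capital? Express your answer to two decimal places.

gY = gA + α·gK + (1−α)·gL, so gY − gA − gL = α(gK − gL).
8.1 − 2.9 − 3.5 = α × (9.7 − 3.5).
1.7 = 6.2 α, so α = 0.2742.

The output elasticity of capital is 0.27.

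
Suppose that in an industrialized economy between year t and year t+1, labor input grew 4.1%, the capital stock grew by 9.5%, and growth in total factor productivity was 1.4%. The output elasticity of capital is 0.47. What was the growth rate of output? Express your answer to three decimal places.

Labor's share = 1 − 0.47 = 0.53.
The capital stock: 0.47 × 9.5 = 4.465 pp.
Labor input: 0.53 × 4.1 = 2.173 pp.
Output growth = 1.4 + 6.638 = 8.038%.

8.038%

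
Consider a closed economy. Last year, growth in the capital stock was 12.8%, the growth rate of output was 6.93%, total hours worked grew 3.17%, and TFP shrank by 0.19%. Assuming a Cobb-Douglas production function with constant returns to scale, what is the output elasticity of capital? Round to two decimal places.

The output elasticity of capital is 0.41.

gY = gA + α·gK + (1−α)·gL, so gY − gA − gL = α(gK − gL).
6.93 + 0.19 − 3.17 = α × (12.8 − 3.17).
3.95 = 9.63 α, so α = 0.4102.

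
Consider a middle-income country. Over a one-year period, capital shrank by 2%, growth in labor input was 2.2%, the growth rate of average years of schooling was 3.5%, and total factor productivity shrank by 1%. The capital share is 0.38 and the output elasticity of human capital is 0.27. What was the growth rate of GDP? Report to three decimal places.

Labor's share = 1 − 0.38 − 0.27 = 0.35.
Capital: 0.38 × (-2) = -0.76 pp.
Average years of schooling: 0.27 × 3.5 = 0.945 pp.
Labor input: 0.35 × 2.2 = 0.77 pp.
Output growth = -1 + 0.955 = -0.045%.

-0.045%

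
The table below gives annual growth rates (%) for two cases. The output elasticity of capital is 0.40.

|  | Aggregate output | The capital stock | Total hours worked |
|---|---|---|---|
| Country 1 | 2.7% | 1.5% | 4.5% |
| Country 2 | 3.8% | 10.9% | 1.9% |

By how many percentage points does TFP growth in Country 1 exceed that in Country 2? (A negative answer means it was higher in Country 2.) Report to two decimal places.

1.10 percentage points

Labor's share = 1 − 0.4 = 0.6.
Country 1: TFP = 2.7 − 0.6 − 2.7 = -0.6%.
Country 2: TFP = 3.8 − 4.36 − 1.14 = -1.7%.
Difference = -0.6 − (-1.7) = 1.1 pp.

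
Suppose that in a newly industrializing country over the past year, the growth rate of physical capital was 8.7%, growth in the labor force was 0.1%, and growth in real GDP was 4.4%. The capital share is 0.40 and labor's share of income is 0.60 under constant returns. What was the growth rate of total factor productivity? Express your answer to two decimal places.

Total factor productivity grew 0.86%.

Labor's share = 1 − 0.4 = 0.6.
Physical capital: 0.4 × 8.7 = 3.48 pp.
The labor force: 0.6 × 0.1 = 0.06 pp.
TFP growth = 4.4 − 3.54 = 0.86%.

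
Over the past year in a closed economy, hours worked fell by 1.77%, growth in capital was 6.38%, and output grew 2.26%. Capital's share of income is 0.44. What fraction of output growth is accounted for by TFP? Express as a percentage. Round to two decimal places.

Labor's share = 1 − 0.44 = 0.56.
Capital: 0.44 × 6.38 = 2.8072 pp.
Hours worked: 0.56 × (-1.77) = -0.9912 pp.
TFP growth = 2.26 − 1.816 = 0.444%.
TFP share of growth = 0.444 / 2.26 × 100 = 19.646%.

19.65%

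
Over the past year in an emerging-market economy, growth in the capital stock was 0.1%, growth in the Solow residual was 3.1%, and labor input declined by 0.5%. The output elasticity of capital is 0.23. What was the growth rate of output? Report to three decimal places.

Labor's share = 1 − 0.23 = 0.77.
The capital stock: 0.23 × 0.1 = 0.023 pp.
Labor input: 0.77 × (-0.5) = -0.385 pp.
Output growth = 3.1 + (-0.362) = 2.738%.

Output growth was 2.738%.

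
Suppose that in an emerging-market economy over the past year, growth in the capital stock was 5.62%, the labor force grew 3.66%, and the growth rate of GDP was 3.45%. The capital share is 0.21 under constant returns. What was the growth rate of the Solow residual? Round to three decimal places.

-0.622%

Labor's share = 1 − 0.21 = 0.79.
The capital stock: 0.21 × 5.62 = 1.1802 pp.
The labor force: 0.79 × 3.66 = 2.8914 pp.
TFP growth = 3.45 − 4.0716 = -0.6216%.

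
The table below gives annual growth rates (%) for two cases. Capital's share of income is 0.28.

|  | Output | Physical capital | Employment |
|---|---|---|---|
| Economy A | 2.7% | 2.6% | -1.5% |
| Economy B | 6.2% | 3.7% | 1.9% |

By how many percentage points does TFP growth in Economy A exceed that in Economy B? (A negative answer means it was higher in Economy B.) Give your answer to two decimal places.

Labor's share = 1 − 0.28 = 0.72.
Economy A: TFP = 2.7 − 0.728 + 1.08 = 3.052%.
Economy B: TFP = 6.2 − 1.036 − 1.368 = 3.796%.
Difference = 3.052 − (3.796) = -0.744 pp.

-0.74 percentage points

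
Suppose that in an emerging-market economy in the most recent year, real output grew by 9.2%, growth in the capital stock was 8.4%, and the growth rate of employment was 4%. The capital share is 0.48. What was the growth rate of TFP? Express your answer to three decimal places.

TFP grew 3.088%.

Labor's share = 1 − 0.48 = 0.52.
The capital stock: 0.48 × 8.4 = 4.032 pp.
Employment: 0.52 × 4 = 2.08 pp.
TFP growth = 9.2 − 6.112 = 3.088%.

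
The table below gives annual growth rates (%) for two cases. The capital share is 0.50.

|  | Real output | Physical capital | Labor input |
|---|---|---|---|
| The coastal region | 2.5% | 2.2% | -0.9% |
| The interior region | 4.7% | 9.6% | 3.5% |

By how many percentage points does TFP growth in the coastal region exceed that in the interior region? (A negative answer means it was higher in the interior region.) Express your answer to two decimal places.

Labor's share = 1 − 0.5 = 0.5.
The coastal region: TFP = 2.5 − 1.1 + 0.45 = 1.85%.
The interior region: TFP = 4.7 − 4.8 − 1.75 = -1.85%.
Difference = 1.85 − (-1.85) = 3.7 pp.

3.70 percentage points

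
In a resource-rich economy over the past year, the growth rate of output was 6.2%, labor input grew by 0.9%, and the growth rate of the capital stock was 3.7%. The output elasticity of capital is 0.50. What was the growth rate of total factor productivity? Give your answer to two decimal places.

Labor's share = 1 − 0.5 = 0.5.
The capital stock: 0.5 × 3.7 = 1.85 pp.
Labor input: 0.5 × 0.9 = 0.45 pp.
TFP growth = 6.2 − 2.3 = 3.9%.

Total factor productivity growth was 3.90%.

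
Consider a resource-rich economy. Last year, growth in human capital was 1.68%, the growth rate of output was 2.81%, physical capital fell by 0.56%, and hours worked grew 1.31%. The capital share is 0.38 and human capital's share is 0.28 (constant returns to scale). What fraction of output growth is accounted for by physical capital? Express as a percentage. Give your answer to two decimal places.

Physical capital contributed 0.38 × (-0.56) = -0.2128 pp.
Share of growth = -0.2128 / 2.81 × 100 = -7.573%.

Physical capital accounted for -7.57% of growth.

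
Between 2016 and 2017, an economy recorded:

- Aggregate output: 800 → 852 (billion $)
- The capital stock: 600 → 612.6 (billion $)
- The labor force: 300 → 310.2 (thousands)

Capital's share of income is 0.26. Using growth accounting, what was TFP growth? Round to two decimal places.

3.44%

Aggregate output growth = (852 − 800) / 800 = 6.5%.
The capital stock growth = (612.6 − 600) / 600 = 2.1%.
The labor force growth = (310.2 − 300) / 300 = 3.4%.
Labor's share = 1 − 0.26 = 0.74.
The capital stock: 0.26 × 2.1 = 0.546 pp.
The labor force: 0.74 × 3.4 = 2.516 pp.
TFP growth = 6.5 − 3.062 = 3.438%.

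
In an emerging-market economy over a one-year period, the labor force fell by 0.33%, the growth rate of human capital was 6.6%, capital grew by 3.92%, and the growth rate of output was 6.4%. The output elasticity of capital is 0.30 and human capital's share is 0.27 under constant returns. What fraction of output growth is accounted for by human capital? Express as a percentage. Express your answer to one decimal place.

Human capital contributed 0.27 × 6.6 = 1.782 pp.
Share of growth = 1.782 / 6.4 × 100 = 27.844%.

Human capital accounted for 27.8% of growth.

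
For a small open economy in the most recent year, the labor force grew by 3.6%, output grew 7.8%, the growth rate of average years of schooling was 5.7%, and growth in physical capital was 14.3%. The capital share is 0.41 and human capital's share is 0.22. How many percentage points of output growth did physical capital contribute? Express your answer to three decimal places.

Contribution = share × growth = 0.41 × 14.3 = 5.863 pp.

5.863 pp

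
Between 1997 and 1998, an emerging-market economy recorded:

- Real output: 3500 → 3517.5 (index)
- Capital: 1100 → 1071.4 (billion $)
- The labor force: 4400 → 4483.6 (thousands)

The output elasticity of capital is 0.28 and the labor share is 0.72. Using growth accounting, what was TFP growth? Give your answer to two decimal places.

-0.14%

Real output growth = (3517.5 − 3500) / 3500 = 0.5%.
Capital growth = (1071.4 − 1100) / 1100 = -2.6%.
The labor force growth = (4483.6 − 4400) / 4400 = 1.9%.
Labor's share = 1 − 0.28 = 0.72.
Capital: 0.28 × (-2.6) = -0.728 pp.
The labor force: 0.72 × 1.9 = 1.368 pp.
TFP growth = 0.5 − 0.64 = -0.14%.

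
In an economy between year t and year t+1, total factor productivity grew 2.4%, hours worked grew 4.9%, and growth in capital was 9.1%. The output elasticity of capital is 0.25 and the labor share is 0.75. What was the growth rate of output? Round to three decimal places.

Output grew 8.350%.

Labor's share = 1 − 0.25 = 0.75.
Capital: 0.25 × 9.1 = 2.275 pp.
Hours worked: 0.75 × 4.9 = 3.675 pp.
Output growth = 2.4 + 5.95 = 8.35%.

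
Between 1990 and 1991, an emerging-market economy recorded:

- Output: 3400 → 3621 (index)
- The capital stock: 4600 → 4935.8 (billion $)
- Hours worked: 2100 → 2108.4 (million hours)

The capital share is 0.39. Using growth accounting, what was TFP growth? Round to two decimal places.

Output growth = (3621 − 3400) / 3400 = 6.5%.
The capital stock growth = (4935.8 − 4600) / 4600 = 7.3%.
Hours worked growth = (2108.4 − 2100) / 2100 = 0.4%.
Labor's share = 1 − 0.39 = 0.61.
The capital stock: 0.39 × 7.3 = 2.847 pp.
Hours worked: 0.61 × 0.4 = 0.244 pp.
TFP growth = 6.5 − 3.091 = 3.409%.

3.41%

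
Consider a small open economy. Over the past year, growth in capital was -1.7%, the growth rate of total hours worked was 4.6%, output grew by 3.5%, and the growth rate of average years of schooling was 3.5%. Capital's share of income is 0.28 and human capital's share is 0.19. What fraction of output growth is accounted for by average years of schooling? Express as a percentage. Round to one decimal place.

Average years of schooling contributed 0.19 × 3.5 = 0.665 pp.
Share of growth = 0.665 / 3.5 × 100 = 19%.

19.0%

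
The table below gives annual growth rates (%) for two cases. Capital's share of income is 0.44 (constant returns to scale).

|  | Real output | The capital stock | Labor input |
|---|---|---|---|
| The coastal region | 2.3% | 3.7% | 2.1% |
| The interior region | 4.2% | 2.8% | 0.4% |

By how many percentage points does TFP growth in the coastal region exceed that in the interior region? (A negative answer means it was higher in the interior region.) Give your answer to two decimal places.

-3.25 percentage points

Labor's share = 1 − 0.44 = 0.56.
The coastal region: TFP = 2.3 − 1.628 − 1.176 = -0.504%.
The interior region: TFP = 4.2 − 1.232 − 0.224 = 2.744%.
Difference = -0.504 − (2.744) = -3.248 pp.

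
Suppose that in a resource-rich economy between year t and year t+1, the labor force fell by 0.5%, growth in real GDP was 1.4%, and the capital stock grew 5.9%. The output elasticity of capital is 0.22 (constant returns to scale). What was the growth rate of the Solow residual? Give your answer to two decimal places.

Labor's share = 1 − 0.22 = 0.78.
The capital stock: 0.22 × 5.9 = 1.298 pp.
The labor force: 0.78 × (-0.5) = -0.39 pp.
TFP growth = 1.4 − 0.908 = 0.492%.

0.49%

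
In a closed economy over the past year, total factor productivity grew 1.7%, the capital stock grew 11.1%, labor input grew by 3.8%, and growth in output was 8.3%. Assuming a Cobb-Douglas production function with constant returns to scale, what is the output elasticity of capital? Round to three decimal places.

0.384

gY = gA + α·gK + (1−α)·gL, so gY − gA − gL = α(gK − gL).
8.3 − 1.7 − 3.8 = α × (11.1 − 3.8).
2.8 = 7.3 α, so α = 0.38356.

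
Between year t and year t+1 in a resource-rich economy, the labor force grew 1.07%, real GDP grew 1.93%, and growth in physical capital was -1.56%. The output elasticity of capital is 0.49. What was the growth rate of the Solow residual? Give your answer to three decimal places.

Labor's share = 1 − 0.49 = 0.51.
Physical capital: 0.49 × (-1.56) = -0.7644 pp.
The labor force: 0.51 × 1.07 = 0.5457 pp.
TFP growth = 1.93 + 0.2187 = 2.1487%.

The Solow residual growth was 2.149%.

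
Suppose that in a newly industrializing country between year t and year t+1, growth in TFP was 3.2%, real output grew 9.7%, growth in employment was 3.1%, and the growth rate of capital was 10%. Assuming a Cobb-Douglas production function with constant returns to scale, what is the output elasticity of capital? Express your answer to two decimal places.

α = 0.49

gY = gA + α·gK + (1−α)·gL, so gY − gA − gL = α(gK − gL).
9.7 − 3.2 − 3.1 = α × (10 − 3.1).
3.4 = 6.9 α, so α = 0.4928.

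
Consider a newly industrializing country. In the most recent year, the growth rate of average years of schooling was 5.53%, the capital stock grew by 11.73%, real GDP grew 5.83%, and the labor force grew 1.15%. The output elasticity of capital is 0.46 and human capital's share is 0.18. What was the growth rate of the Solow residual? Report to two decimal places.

Labor's share = 1 − 0.46 − 0.18 = 0.36.
The capital stock: 0.46 × 11.73 = 5.3958 pp.
Average years of schooling: 0.18 × 5.53 = 0.9954 pp.
The labor force: 0.36 × 1.15 = 0.414 pp.
TFP growth = 5.83 − 6.8052 = -0.9752%.

-0.98%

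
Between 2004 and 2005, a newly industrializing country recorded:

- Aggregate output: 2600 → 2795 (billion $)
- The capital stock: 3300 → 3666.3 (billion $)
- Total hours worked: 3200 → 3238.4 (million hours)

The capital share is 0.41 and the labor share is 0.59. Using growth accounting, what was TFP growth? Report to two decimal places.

TFP grew 2.24%.

Aggregate output growth = (2795 − 2600) / 2600 = 7.5%.
The capital stock growth = (3666.3 − 3300) / 3300 = 11.1%.
Total hours worked growth = (3238.4 − 3200) / 3200 = 1.2%.
Labor's share = 1 − 0.41 = 0.59.
The capital stock: 0.41 × 11.1 = 4.551 pp.
Total hours worked: 0.59 × 1.2 = 0.708 pp.
TFP growth = 7.5 − 5.259 = 2.241%.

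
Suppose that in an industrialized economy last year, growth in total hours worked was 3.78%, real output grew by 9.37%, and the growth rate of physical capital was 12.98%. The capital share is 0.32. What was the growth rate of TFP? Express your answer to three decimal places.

Labor's share = 1 − 0.32 = 0.68.
Physical capital: 0.32 × 12.98 = 4.1536 pp.
Total hours worked: 0.68 × 3.78 = 2.5704 pp.
TFP growth = 9.37 − 6.724 = 2.646%.

TFP growth was 2.646%.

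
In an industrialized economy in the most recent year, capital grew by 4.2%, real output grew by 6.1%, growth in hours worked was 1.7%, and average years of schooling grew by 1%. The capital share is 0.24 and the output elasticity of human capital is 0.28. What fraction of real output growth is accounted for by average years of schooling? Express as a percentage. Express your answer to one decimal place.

Average years of schooling contributed 0.28 × 1 = 0.28 pp.
Share of growth = 0.28 / 6.1 × 100 = 4.59%.

Average years of schooling accounted for 4.6% of growth.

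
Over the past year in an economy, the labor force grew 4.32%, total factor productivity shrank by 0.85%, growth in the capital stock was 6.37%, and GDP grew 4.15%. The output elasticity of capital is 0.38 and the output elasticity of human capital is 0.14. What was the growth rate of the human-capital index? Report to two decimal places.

3.61%

Labor's share = 1 − 0.38 − 0.14 = 0.48.
gY = gA + 0.38×6.37 + 0.48×4.32 + 0.14×g.
0.14×g = 4.15 + 0.85 − 4.4942 = 0.5058.
g = 0.5058 / 0.14 = 3.6129%.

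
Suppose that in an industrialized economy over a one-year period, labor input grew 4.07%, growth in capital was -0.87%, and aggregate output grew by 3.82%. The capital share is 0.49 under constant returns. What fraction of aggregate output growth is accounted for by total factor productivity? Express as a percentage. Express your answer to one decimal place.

Total factor productivity accounted for 56.8% of growth.

Labor's share = 1 − 0.49 = 0.51.
Capital: 0.49 × (-0.87) = -0.4263 pp.
Labor input: 0.51 × 4.07 = 2.0757 pp.
TFP growth = 3.82 − 1.6494 = 2.1706%.
TFP share of growth = 2.1706 / 3.82 × 100 = 56.822%.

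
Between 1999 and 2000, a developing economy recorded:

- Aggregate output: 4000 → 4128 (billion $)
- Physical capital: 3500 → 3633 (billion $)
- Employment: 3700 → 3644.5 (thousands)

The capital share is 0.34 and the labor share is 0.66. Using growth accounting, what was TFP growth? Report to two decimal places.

2.90%

Aggregate output growth = (4128 − 4000) / 4000 = 3.2%.
Physical capital growth = (3633 − 3500) / 3500 = 3.8%.
Employment growth = (3644.5 − 3700) / 3700 = -1.5%.
Labor's share = 1 − 0.34 = 0.66.
Physical capital: 0.34 × 3.8 = 1.292 pp.
Employment: 0.66 × (-1.5) = -0.99 pp.
TFP growth = 3.2 − 0.302 = 2.898%.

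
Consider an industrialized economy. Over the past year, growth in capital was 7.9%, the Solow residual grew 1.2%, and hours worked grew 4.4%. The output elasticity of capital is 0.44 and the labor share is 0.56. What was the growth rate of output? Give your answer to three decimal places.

7.140%

Labor's share = 1 − 0.44 = 0.56.
Capital: 0.44 × 7.9 = 3.476 pp.
Hours worked: 0.56 × 4.4 = 2.464 pp.
Output growth = 1.2 + 5.94 = 7.14%.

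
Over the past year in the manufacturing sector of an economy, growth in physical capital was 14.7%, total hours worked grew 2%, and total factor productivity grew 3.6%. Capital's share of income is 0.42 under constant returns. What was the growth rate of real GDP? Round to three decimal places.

Real GDP growth was 10.934%.

Labor's share = 1 − 0.42 = 0.58.
Physical capital: 0.42 × 14.7 = 6.174 pp.
Total hours worked: 0.58 × 2 = 1.16 pp.
Output growth = 3.6 + 7.334 = 10.934%.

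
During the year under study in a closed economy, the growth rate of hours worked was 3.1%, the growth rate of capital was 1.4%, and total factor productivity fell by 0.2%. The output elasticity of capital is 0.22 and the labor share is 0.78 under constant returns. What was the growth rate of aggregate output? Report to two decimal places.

Aggregate output growth was 2.53%.

Labor's share = 1 − 0.22 = 0.78.
Capital: 0.22 × 1.4 = 0.308 pp.
Hours worked: 0.78 × 3.1 = 2.418 pp.
Output growth = -0.2 + 2.726 = 2.526%.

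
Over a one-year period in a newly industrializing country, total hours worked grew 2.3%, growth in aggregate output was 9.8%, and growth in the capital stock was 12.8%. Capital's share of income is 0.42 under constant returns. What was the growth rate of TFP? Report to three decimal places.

Labor's share = 1 − 0.42 = 0.58.
The capital stock: 0.42 × 12.8 = 5.376 pp.
Total hours worked: 0.58 × 2.3 = 1.334 pp.
TFP growth = 9.8 − 6.71 = 3.09%.

3.090%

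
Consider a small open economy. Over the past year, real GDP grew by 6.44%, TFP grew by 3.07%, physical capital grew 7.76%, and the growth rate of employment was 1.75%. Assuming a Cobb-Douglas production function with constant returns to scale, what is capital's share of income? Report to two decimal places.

gY = gA + α·gK + (1−α)·gL, so gY − gA − gL = α(gK − gL).
6.44 − 3.07 − 1.75 = α × (7.76 − 1.75).
1.62 = 6.01 α, so α = 0.2696.

α = 0.27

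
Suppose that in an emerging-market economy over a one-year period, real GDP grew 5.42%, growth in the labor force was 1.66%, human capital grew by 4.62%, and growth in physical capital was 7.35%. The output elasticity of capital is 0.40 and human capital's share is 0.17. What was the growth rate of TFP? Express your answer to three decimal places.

Labor's share = 1 − 0.4 − 0.17 = 0.43.
Physical capital: 0.4 × 7.35 = 2.94 pp.
Human capital: 0.17 × 4.62 = 0.7854 pp.
The labor force: 0.43 × 1.66 = 0.7138 pp.
TFP growth = 5.42 − 4.4392 = 0.9808%.

TFP growth was 0.981%.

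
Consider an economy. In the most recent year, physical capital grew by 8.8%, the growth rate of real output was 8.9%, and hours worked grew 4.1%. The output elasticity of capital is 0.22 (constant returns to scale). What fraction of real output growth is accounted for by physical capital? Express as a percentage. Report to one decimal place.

Physical capital contributed 0.22 × 8.8 = 1.936 pp.
Share of growth = 1.936 / 8.9 × 100 = 21.753%.

21.8%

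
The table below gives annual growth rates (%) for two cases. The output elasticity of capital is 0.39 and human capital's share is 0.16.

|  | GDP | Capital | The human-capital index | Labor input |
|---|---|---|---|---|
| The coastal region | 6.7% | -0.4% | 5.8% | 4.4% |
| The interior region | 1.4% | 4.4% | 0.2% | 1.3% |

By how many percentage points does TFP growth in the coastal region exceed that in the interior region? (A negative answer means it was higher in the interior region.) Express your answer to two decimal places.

Labor's share = 1 − 0.39 − 0.16 = 0.45.
The coastal region: TFP = 6.7 + 0.156 − 0.928 − 1.98 = 3.948%.
The interior region: TFP = 1.4 − 1.716 − 0.032 − 0.585 = -0.933%.
Difference = 3.948 − (-0.933) = 4.881 pp.

4.88 percentage points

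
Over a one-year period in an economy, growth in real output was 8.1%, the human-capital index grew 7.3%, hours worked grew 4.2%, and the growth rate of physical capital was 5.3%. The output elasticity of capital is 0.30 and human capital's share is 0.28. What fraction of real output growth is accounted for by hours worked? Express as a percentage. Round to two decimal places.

21.78%

Labor's share = 1 − 0.3 − 0.28 = 0.42.
Hours worked contributed 0.42 × 4.2 = 1.764 pp.
Share of growth = 1.764 / 8.1 × 100 = 21.7778%.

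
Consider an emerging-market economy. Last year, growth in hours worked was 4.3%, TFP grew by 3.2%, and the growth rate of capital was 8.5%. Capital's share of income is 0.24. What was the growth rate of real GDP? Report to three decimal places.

Real GDP growth was 8.508%.

Labor's share = 1 − 0.24 = 0.76.
Capital: 0.24 × 8.5 = 2.04 pp.
Hours worked: 0.76 × 4.3 = 3.268 pp.
Output growth = 3.2 + 5.308 = 8.508%.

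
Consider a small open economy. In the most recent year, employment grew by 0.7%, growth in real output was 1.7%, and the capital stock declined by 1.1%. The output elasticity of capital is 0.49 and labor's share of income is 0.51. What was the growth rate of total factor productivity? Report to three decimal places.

Labor's share = 1 − 0.49 = 0.51.
The capital stock: 0.49 × (-1.1) = -0.539 pp.
Employment: 0.51 × 0.7 = 0.357 pp.
TFP growth = 1.7 + 0.182 = 1.882%.

1.882%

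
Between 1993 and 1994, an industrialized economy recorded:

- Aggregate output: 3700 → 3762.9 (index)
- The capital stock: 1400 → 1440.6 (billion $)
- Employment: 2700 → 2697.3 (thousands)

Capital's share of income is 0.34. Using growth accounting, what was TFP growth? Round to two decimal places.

TFP growth was 0.78%.

Aggregate output growth = (3762.9 − 3700) / 3700 = 1.7%.
The capital stock growth = (1440.6 − 1400) / 1400 = 2.9%.
Employment growth = (2697.3 − 2700) / 2700 = -0.1%.
Labor's share = 1 − 0.34 = 0.66.
The capital stock: 0.34 × 2.9 = 0.986 pp.
Employment: 0.66 × (-0.1) = -0.066 pp.
TFP growth = 1.7 − 0.92 = 0.78%.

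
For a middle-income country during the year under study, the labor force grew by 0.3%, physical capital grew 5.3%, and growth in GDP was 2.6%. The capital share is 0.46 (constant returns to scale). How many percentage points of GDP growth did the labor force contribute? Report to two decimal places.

0.16 percentage points

Labor's share = 1 − 0.46 = 0.54.
Contribution = share × growth = 0.54 × 0.3 = 0.162 pp.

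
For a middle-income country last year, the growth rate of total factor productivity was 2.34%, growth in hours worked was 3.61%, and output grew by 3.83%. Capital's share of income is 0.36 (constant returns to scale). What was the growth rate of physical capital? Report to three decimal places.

-2.279%

Labor's share = 1 − 0.36 = 0.64.
gY = gA + 0.64×3.61 + 0.36×g.
0.36×g = 3.83 − 2.34 − 2.3104 = -0.8204.
g = -0.8204 / 0.36 = -2.27889%.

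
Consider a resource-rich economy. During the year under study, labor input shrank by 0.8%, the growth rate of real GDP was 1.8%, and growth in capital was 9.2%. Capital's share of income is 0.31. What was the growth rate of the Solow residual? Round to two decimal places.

-0.50%

Labor's share = 1 − 0.31 = 0.69.
Capital: 0.31 × 9.2 = 2.852 pp.
Labor input: 0.69 × (-0.8) = -0.552 pp.
TFP growth = 1.8 − 2.3 = -0.5%.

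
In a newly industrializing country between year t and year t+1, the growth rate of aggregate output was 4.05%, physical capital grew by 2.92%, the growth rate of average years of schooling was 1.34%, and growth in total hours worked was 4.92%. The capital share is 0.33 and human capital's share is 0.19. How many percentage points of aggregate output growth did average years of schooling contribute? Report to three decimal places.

Contribution = share × growth = 0.19 × 1.34 = 0.2546 pp.

0.255 percentage points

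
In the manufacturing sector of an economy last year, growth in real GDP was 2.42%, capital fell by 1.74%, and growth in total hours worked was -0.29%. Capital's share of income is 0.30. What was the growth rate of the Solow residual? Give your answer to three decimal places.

Labor's share = 1 − 0.3 = 0.7.
Capital: 0.3 × (-1.74) = -0.522 pp.
Total hours worked: 0.7 × (-0.29) = -0.203 pp.
TFP growth = 2.42 + 0.725 = 3.145%.

The Solow residual growth was 3.145%.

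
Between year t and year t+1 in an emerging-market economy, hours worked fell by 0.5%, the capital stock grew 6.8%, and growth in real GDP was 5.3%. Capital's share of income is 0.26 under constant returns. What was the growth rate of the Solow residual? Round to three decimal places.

Labor's share = 1 − 0.26 = 0.74.
The capital stock: 0.26 × 6.8 = 1.768 pp.
Hours worked: 0.74 × (-0.5) = -0.37 pp.
TFP growth = 5.3 − 1.398 = 3.902%.

The Solow residual grew 3.902%.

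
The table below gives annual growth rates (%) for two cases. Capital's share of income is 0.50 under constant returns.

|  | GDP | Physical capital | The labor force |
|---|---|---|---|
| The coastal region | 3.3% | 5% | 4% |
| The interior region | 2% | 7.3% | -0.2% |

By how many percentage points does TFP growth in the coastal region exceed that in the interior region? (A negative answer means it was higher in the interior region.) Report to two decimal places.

0.35 percentage points

Labor's share = 1 − 0.5 = 0.5.
The coastal region: TFP = 3.3 − 2.5 − 2 = -1.2%.
The interior region: TFP = 2 − 3.65 + 0.1 = -1.55%.
Difference = -1.2 − (-1.55) = 0.35 pp.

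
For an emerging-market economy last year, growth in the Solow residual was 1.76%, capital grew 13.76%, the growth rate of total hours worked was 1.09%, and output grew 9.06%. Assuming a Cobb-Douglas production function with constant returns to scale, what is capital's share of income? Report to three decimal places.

gY = gA + α·gK + (1−α)·gL, so gY − gA − gL = α(gK − gL).
9.06 − 1.76 − 1.09 = α × (13.76 − 1.09).
6.21 = 12.67 α, so α = 0.49013.

α = 0.490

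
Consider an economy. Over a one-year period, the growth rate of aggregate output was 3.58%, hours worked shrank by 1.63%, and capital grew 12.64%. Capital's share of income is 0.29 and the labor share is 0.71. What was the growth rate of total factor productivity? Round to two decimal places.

1.07%

Labor's share = 1 − 0.29 = 0.71.
Capital: 0.29 × 12.64 = 3.6656 pp.
Hours worked: 0.71 × (-1.63) = -1.1573 pp.
TFP growth = 3.58 − 2.5083 = 1.0717%.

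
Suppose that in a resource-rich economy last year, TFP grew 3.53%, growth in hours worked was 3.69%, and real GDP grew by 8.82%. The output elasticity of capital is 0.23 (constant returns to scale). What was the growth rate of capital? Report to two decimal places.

Labor's share = 1 − 0.23 = 0.77.
gY = gA + 0.77×3.69 + 0.23×g.
0.23×g = 8.82 − 3.53 − 2.8413 = 2.4487.
g = 2.4487 / 0.23 = 10.6465%.

Capital grew 10.65%.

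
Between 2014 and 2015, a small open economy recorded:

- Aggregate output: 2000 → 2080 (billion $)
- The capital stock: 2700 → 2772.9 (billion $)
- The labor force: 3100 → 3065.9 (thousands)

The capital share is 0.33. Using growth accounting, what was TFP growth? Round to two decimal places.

Aggregate output growth = (2080 − 2000) / 2000 = 4%.
The capital stock growth = (2772.9 − 2700) / 2700 = 2.7%.
The labor force growth = (3065.9 − 3100) / 3100 = -1.1%.
Labor's share = 1 − 0.33 = 0.67.
The capital stock: 0.33 × 2.7 = 0.891 pp.
The labor force: 0.67 × (-1.1) = -0.737 pp.
TFP growth = 4 − 0.154 = 3.846%.

3.85%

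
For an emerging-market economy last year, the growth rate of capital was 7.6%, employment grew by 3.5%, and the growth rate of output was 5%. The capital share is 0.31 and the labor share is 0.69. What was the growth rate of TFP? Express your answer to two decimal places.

Labor's share = 1 − 0.31 = 0.69.
Capital: 0.31 × 7.6 = 2.356 pp.
Employment: 0.69 × 3.5 = 2.415 pp.
TFP growth = 5 − 4.771 = 0.229%.

0.23%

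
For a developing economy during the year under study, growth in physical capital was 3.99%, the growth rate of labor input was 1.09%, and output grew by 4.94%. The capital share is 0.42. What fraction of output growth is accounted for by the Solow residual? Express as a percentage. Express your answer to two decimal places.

Labor's share = 1 − 0.42 = 0.58.
Physical capital: 0.42 × 3.99 = 1.6758 pp.
Labor input: 0.58 × 1.09 = 0.6322 pp.
TFP growth = 4.94 − 2.308 = 2.632%.
TFP share of growth = 2.632 / 4.94 × 100 = 53.2794%.

53.28%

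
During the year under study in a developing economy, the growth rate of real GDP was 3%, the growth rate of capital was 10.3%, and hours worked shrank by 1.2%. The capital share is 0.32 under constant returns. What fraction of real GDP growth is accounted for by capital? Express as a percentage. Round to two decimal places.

Capital contributed 0.32 × 10.3 = 3.296 pp.
Share of growth = 3.296 / 3 × 100 = 109.8667%.

109.87%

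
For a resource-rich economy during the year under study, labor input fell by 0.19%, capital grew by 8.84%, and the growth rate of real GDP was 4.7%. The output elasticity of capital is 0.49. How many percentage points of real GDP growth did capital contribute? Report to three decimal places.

Contribution = share × growth = 0.49 × 8.84 = 4.3316 pp.

4.332 pp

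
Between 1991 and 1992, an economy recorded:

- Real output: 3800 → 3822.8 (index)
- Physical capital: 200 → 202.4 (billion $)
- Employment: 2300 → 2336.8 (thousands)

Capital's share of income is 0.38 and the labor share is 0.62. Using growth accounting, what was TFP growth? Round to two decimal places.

-0.85%

Real output growth = (3822.8 − 3800) / 3800 = 0.6%.
Physical capital growth = (202.4 − 200) / 200 = 1.2%.
Employment growth = (2336.8 − 2300) / 2300 = 1.6%.
Labor's share = 1 − 0.38 = 0.62.
Physical capital: 0.38 × 1.2 = 0.456 pp.
Employment: 0.62 × 1.6 = 0.992 pp.
TFP growth = 0.6 − 1.448 = -0.848%.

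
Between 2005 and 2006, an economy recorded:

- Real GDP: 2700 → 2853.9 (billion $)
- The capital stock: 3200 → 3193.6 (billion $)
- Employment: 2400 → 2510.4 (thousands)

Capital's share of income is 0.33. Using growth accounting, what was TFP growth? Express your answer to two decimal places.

Real GDP growth = (2853.9 − 2700) / 2700 = 5.7%.
The capital stock growth = (3193.6 − 3200) / 3200 = -0.2%.
Employment growth = (2510.4 − 2400) / 2400 = 4.6%.
Labor's share = 1 − 0.33 = 0.67.
The capital stock: 0.33 × (-0.2) = -0.066 pp.
Employment: 0.67 × 4.6 = 3.082 pp.
TFP growth = 5.7 − 3.016 = 2.684%.

TFP grew 2.68%.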